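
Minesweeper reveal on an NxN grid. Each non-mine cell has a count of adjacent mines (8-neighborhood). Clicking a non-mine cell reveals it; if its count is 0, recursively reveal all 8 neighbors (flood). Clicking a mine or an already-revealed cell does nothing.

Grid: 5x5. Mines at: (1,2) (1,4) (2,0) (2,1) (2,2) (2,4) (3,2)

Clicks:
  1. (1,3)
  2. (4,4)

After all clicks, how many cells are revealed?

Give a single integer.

Click 1 (1,3) count=4: revealed 1 new [(1,3)] -> total=1
Click 2 (4,4) count=0: revealed 4 new [(3,3) (3,4) (4,3) (4,4)] -> total=5

Answer: 5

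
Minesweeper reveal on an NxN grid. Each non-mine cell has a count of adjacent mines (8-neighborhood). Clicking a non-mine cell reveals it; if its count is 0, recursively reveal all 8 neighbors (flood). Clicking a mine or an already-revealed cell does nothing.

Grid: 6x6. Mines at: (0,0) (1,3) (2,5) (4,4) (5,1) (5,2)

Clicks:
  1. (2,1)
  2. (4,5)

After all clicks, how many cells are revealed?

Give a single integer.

Click 1 (2,1) count=0: revealed 15 new [(1,0) (1,1) (1,2) (2,0) (2,1) (2,2) (2,3) (3,0) (3,1) (3,2) (3,3) (4,0) (4,1) (4,2) (4,3)] -> total=15
Click 2 (4,5) count=1: revealed 1 new [(4,5)] -> total=16

Answer: 16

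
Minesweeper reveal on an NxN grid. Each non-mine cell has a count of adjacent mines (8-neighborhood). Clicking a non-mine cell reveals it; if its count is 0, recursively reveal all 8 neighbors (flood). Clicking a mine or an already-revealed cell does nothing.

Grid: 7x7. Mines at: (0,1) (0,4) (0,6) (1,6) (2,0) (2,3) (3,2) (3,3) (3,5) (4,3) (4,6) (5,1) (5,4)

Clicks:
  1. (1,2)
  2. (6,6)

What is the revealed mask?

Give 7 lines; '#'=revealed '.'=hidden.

Click 1 (1,2) count=2: revealed 1 new [(1,2)] -> total=1
Click 2 (6,6) count=0: revealed 4 new [(5,5) (5,6) (6,5) (6,6)] -> total=5

Answer: .......
..#....
.......
.......
.......
.....##
.....##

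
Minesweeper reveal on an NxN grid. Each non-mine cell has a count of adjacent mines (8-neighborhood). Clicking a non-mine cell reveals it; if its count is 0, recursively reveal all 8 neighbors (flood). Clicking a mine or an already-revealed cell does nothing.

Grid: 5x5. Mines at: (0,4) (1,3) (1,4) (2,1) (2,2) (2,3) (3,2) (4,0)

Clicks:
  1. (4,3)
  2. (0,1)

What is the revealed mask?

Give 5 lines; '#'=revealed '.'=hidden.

Click 1 (4,3) count=1: revealed 1 new [(4,3)] -> total=1
Click 2 (0,1) count=0: revealed 6 new [(0,0) (0,1) (0,2) (1,0) (1,1) (1,2)] -> total=7

Answer: ###..
###..
.....
.....
...#.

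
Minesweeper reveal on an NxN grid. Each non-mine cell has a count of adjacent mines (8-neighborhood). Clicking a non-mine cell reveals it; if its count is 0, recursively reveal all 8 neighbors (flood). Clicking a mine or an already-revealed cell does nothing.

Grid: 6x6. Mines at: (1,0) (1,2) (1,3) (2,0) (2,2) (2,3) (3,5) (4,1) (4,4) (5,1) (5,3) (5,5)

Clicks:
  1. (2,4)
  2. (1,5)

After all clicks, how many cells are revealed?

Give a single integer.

Click 1 (2,4) count=3: revealed 1 new [(2,4)] -> total=1
Click 2 (1,5) count=0: revealed 5 new [(0,4) (0,5) (1,4) (1,5) (2,5)] -> total=6

Answer: 6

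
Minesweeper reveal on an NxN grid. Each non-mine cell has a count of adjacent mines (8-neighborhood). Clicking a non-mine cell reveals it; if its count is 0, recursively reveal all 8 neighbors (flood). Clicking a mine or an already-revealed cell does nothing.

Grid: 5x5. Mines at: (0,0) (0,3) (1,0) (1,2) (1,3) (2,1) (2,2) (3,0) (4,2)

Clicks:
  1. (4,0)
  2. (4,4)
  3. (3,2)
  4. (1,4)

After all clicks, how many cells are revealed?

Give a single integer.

Answer: 9

Derivation:
Click 1 (4,0) count=1: revealed 1 new [(4,0)] -> total=1
Click 2 (4,4) count=0: revealed 6 new [(2,3) (2,4) (3,3) (3,4) (4,3) (4,4)] -> total=7
Click 3 (3,2) count=3: revealed 1 new [(3,2)] -> total=8
Click 4 (1,4) count=2: revealed 1 new [(1,4)] -> total=9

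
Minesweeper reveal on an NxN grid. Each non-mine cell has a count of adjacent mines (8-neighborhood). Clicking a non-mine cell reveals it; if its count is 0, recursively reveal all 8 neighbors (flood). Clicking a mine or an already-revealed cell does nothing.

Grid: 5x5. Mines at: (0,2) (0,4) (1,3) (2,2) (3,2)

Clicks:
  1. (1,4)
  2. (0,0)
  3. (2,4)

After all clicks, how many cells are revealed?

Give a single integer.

Click 1 (1,4) count=2: revealed 1 new [(1,4)] -> total=1
Click 2 (0,0) count=0: revealed 10 new [(0,0) (0,1) (1,0) (1,1) (2,0) (2,1) (3,0) (3,1) (4,0) (4,1)] -> total=11
Click 3 (2,4) count=1: revealed 1 new [(2,4)] -> total=12

Answer: 12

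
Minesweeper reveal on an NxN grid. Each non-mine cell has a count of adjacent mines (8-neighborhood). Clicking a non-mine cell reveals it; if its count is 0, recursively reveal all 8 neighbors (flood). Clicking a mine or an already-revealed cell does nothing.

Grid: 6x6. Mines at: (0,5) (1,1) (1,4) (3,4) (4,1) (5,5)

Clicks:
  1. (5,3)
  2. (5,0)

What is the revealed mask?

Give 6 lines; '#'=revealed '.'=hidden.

Click 1 (5,3) count=0: revealed 6 new [(4,2) (4,3) (4,4) (5,2) (5,3) (5,4)] -> total=6
Click 2 (5,0) count=1: revealed 1 new [(5,0)] -> total=7

Answer: ......
......
......
......
..###.
#.###.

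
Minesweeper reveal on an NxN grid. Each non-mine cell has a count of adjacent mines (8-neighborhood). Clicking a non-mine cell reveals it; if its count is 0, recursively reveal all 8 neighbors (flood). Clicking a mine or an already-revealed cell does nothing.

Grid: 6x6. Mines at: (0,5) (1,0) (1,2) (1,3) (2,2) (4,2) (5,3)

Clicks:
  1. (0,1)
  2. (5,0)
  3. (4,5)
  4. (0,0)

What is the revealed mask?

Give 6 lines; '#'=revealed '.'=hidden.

Click 1 (0,1) count=2: revealed 1 new [(0,1)] -> total=1
Click 2 (5,0) count=0: revealed 8 new [(2,0) (2,1) (3,0) (3,1) (4,0) (4,1) (5,0) (5,1)] -> total=9
Click 3 (4,5) count=0: revealed 13 new [(1,4) (1,5) (2,3) (2,4) (2,5) (3,3) (3,4) (3,5) (4,3) (4,4) (4,5) (5,4) (5,5)] -> total=22
Click 4 (0,0) count=1: revealed 1 new [(0,0)] -> total=23

Answer: ##....
....##
##.###
##.###
##.###
##..##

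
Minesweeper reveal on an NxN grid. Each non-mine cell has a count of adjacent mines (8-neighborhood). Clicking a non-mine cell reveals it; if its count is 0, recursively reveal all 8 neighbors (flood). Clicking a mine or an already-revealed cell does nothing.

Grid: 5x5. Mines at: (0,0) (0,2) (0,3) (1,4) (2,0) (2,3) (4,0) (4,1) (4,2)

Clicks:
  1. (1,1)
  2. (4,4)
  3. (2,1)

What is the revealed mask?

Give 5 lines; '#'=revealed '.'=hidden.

Answer: .....
.#...
.#...
...##
...##

Derivation:
Click 1 (1,1) count=3: revealed 1 new [(1,1)] -> total=1
Click 2 (4,4) count=0: revealed 4 new [(3,3) (3,4) (4,3) (4,4)] -> total=5
Click 3 (2,1) count=1: revealed 1 new [(2,1)] -> total=6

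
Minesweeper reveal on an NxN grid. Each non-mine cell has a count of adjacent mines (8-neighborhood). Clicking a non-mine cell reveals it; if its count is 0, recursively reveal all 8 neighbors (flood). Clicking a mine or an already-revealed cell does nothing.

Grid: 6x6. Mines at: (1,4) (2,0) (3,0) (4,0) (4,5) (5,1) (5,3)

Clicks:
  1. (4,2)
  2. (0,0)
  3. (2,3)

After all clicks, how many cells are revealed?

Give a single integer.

Click 1 (4,2) count=2: revealed 1 new [(4,2)] -> total=1
Click 2 (0,0) count=0: revealed 19 new [(0,0) (0,1) (0,2) (0,3) (1,0) (1,1) (1,2) (1,3) (2,1) (2,2) (2,3) (2,4) (3,1) (3,2) (3,3) (3,4) (4,1) (4,3) (4,4)] -> total=20
Click 3 (2,3) count=1: revealed 0 new [(none)] -> total=20

Answer: 20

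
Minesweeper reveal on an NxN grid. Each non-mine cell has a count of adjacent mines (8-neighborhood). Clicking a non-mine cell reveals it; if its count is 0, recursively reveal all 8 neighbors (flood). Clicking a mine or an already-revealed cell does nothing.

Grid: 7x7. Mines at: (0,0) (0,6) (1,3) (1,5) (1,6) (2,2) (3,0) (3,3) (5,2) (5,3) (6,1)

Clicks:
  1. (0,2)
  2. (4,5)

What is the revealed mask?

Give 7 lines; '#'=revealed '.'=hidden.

Answer: ..#....
.......
....###
....###
....###
....###
....###

Derivation:
Click 1 (0,2) count=1: revealed 1 new [(0,2)] -> total=1
Click 2 (4,5) count=0: revealed 15 new [(2,4) (2,5) (2,6) (3,4) (3,5) (3,6) (4,4) (4,5) (4,6) (5,4) (5,5) (5,6) (6,4) (6,5) (6,6)] -> total=16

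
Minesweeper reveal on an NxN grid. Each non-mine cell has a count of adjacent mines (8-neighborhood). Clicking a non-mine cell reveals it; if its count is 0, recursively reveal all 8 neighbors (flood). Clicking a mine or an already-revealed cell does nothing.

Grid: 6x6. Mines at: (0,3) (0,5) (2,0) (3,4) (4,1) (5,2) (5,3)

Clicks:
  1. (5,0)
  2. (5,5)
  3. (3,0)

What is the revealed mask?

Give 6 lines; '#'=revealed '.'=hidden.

Click 1 (5,0) count=1: revealed 1 new [(5,0)] -> total=1
Click 2 (5,5) count=0: revealed 4 new [(4,4) (4,5) (5,4) (5,5)] -> total=5
Click 3 (3,0) count=2: revealed 1 new [(3,0)] -> total=6

Answer: ......
......
......
#.....
....##
#...##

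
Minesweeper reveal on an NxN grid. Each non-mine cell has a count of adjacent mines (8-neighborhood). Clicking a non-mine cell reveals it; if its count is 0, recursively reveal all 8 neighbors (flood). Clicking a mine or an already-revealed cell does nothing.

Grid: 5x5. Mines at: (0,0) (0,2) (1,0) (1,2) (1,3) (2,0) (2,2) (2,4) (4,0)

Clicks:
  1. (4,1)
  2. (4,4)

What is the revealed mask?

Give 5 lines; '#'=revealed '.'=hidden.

Answer: .....
.....
.....
.####
.####

Derivation:
Click 1 (4,1) count=1: revealed 1 new [(4,1)] -> total=1
Click 2 (4,4) count=0: revealed 7 new [(3,1) (3,2) (3,3) (3,4) (4,2) (4,3) (4,4)] -> total=8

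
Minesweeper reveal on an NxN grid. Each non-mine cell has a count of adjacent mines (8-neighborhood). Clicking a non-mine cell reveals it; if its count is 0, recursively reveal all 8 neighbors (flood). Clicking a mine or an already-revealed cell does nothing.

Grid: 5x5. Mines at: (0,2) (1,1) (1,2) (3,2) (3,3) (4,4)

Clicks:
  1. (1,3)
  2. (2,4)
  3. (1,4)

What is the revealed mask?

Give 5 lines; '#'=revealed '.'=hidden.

Answer: ...##
...##
...##
.....
.....

Derivation:
Click 1 (1,3) count=2: revealed 1 new [(1,3)] -> total=1
Click 2 (2,4) count=1: revealed 1 new [(2,4)] -> total=2
Click 3 (1,4) count=0: revealed 4 new [(0,3) (0,4) (1,4) (2,3)] -> total=6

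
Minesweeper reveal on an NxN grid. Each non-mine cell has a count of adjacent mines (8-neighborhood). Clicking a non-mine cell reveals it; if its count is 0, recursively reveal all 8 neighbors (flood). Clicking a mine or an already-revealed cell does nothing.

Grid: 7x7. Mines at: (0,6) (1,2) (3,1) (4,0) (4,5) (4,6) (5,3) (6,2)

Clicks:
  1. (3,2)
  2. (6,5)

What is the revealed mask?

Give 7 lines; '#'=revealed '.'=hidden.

Click 1 (3,2) count=1: revealed 1 new [(3,2)] -> total=1
Click 2 (6,5) count=0: revealed 6 new [(5,4) (5,5) (5,6) (6,4) (6,5) (6,6)] -> total=7

Answer: .......
.......
.......
..#....
.......
....###
....###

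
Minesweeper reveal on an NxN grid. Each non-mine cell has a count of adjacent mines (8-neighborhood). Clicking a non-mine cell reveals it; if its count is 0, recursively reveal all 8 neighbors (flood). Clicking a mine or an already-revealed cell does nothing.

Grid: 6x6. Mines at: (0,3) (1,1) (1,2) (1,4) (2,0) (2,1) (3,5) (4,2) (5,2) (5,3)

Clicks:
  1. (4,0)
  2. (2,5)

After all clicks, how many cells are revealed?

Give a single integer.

Answer: 7

Derivation:
Click 1 (4,0) count=0: revealed 6 new [(3,0) (3,1) (4,0) (4,1) (5,0) (5,1)] -> total=6
Click 2 (2,5) count=2: revealed 1 new [(2,5)] -> total=7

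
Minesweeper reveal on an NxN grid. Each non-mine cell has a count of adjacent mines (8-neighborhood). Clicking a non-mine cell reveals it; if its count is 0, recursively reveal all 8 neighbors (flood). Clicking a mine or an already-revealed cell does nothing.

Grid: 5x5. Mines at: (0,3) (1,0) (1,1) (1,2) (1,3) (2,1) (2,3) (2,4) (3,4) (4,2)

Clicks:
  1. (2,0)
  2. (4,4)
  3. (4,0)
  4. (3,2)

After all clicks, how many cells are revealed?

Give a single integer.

Answer: 7

Derivation:
Click 1 (2,0) count=3: revealed 1 new [(2,0)] -> total=1
Click 2 (4,4) count=1: revealed 1 new [(4,4)] -> total=2
Click 3 (4,0) count=0: revealed 4 new [(3,0) (3,1) (4,0) (4,1)] -> total=6
Click 4 (3,2) count=3: revealed 1 new [(3,2)] -> total=7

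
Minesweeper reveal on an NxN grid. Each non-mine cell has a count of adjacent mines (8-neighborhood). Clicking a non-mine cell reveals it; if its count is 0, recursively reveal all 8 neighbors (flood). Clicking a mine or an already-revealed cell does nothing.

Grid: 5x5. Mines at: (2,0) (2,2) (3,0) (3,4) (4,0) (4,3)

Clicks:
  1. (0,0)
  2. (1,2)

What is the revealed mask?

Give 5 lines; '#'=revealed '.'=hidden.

Answer: #####
#####
...##
.....
.....

Derivation:
Click 1 (0,0) count=0: revealed 12 new [(0,0) (0,1) (0,2) (0,3) (0,4) (1,0) (1,1) (1,2) (1,3) (1,4) (2,3) (2,4)] -> total=12
Click 2 (1,2) count=1: revealed 0 new [(none)] -> total=12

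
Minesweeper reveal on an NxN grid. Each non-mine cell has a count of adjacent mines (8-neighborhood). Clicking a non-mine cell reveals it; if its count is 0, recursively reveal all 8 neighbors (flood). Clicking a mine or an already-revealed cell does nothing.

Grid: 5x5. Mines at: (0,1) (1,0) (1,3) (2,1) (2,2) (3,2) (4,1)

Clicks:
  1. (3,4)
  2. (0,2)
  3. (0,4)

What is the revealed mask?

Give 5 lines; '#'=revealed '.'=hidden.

Click 1 (3,4) count=0: revealed 6 new [(2,3) (2,4) (3,3) (3,4) (4,3) (4,4)] -> total=6
Click 2 (0,2) count=2: revealed 1 new [(0,2)] -> total=7
Click 3 (0,4) count=1: revealed 1 new [(0,4)] -> total=8

Answer: ..#.#
.....
...##
...##
...##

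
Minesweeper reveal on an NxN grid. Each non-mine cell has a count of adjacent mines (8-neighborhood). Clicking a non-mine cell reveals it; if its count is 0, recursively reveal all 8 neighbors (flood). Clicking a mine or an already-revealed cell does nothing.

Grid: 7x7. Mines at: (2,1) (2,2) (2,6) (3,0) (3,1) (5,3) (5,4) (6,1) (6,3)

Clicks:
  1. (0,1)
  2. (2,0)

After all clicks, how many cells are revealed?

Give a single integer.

Click 1 (0,1) count=0: revealed 23 new [(0,0) (0,1) (0,2) (0,3) (0,4) (0,5) (0,6) (1,0) (1,1) (1,2) (1,3) (1,4) (1,5) (1,6) (2,3) (2,4) (2,5) (3,3) (3,4) (3,5) (4,3) (4,4) (4,5)] -> total=23
Click 2 (2,0) count=3: revealed 1 new [(2,0)] -> total=24

Answer: 24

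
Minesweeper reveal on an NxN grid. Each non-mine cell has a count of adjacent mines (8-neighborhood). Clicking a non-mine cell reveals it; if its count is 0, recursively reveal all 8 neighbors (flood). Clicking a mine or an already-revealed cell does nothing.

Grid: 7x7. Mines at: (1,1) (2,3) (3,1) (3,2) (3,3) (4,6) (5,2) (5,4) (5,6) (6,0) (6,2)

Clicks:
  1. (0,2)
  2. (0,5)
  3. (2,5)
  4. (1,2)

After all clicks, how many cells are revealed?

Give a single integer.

Answer: 16

Derivation:
Click 1 (0,2) count=1: revealed 1 new [(0,2)] -> total=1
Click 2 (0,5) count=0: revealed 15 new [(0,3) (0,4) (0,5) (0,6) (1,2) (1,3) (1,4) (1,5) (1,6) (2,4) (2,5) (2,6) (3,4) (3,5) (3,6)] -> total=16
Click 3 (2,5) count=0: revealed 0 new [(none)] -> total=16
Click 4 (1,2) count=2: revealed 0 new [(none)] -> total=16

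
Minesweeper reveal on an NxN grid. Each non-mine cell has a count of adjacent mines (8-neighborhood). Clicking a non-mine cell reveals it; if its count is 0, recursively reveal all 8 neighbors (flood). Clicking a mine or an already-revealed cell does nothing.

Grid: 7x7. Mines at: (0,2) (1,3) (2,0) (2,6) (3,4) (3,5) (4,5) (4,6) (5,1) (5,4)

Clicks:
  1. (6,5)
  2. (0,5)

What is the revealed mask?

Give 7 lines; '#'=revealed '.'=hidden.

Click 1 (6,5) count=1: revealed 1 new [(6,5)] -> total=1
Click 2 (0,5) count=0: revealed 6 new [(0,4) (0,5) (0,6) (1,4) (1,5) (1,6)] -> total=7

Answer: ....###
....###
.......
.......
.......
.......
.....#.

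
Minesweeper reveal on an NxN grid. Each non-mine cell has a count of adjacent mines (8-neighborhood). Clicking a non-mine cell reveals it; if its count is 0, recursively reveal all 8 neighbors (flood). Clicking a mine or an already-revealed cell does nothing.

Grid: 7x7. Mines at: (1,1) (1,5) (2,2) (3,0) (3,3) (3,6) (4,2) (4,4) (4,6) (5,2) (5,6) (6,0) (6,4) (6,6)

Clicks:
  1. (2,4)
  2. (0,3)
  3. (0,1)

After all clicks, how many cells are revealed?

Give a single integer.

Answer: 8

Derivation:
Click 1 (2,4) count=2: revealed 1 new [(2,4)] -> total=1
Click 2 (0,3) count=0: revealed 6 new [(0,2) (0,3) (0,4) (1,2) (1,3) (1,4)] -> total=7
Click 3 (0,1) count=1: revealed 1 new [(0,1)] -> total=8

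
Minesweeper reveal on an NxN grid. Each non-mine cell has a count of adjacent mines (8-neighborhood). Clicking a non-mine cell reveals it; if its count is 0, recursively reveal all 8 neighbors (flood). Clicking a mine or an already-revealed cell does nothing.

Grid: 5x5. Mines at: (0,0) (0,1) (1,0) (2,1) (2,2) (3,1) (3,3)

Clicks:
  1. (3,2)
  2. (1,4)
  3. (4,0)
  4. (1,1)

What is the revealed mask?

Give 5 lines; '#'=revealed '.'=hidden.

Click 1 (3,2) count=4: revealed 1 new [(3,2)] -> total=1
Click 2 (1,4) count=0: revealed 8 new [(0,2) (0,3) (0,4) (1,2) (1,3) (1,4) (2,3) (2,4)] -> total=9
Click 3 (4,0) count=1: revealed 1 new [(4,0)] -> total=10
Click 4 (1,1) count=5: revealed 1 new [(1,1)] -> total=11

Answer: ..###
.####
...##
..#..
#....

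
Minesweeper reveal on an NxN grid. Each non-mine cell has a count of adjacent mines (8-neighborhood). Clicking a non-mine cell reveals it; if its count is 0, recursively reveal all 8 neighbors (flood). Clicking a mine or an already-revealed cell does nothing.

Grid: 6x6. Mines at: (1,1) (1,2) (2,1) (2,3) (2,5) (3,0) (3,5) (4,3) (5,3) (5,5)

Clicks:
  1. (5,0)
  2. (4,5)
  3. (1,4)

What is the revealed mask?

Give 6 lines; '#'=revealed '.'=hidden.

Answer: ......
....#.
......
......
###..#
###...

Derivation:
Click 1 (5,0) count=0: revealed 6 new [(4,0) (4,1) (4,2) (5,0) (5,1) (5,2)] -> total=6
Click 2 (4,5) count=2: revealed 1 new [(4,5)] -> total=7
Click 3 (1,4) count=2: revealed 1 new [(1,4)] -> total=8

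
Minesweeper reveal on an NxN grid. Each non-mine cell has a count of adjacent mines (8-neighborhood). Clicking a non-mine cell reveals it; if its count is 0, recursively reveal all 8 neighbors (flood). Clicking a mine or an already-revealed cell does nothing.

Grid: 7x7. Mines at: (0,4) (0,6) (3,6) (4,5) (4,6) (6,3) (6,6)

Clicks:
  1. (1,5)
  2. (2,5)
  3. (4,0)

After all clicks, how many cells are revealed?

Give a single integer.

Click 1 (1,5) count=2: revealed 1 new [(1,5)] -> total=1
Click 2 (2,5) count=1: revealed 1 new [(2,5)] -> total=2
Click 3 (4,0) count=0: revealed 33 new [(0,0) (0,1) (0,2) (0,3) (1,0) (1,1) (1,2) (1,3) (1,4) (2,0) (2,1) (2,2) (2,3) (2,4) (3,0) (3,1) (3,2) (3,3) (3,4) (3,5) (4,0) (4,1) (4,2) (4,3) (4,4) (5,0) (5,1) (5,2) (5,3) (5,4) (6,0) (6,1) (6,2)] -> total=35

Answer: 35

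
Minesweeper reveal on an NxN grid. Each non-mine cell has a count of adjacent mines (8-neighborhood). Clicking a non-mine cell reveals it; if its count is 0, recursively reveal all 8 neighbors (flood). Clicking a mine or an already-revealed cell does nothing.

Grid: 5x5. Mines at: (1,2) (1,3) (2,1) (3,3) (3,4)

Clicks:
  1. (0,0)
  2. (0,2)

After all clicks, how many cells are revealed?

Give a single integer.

Answer: 5

Derivation:
Click 1 (0,0) count=0: revealed 4 new [(0,0) (0,1) (1,0) (1,1)] -> total=4
Click 2 (0,2) count=2: revealed 1 new [(0,2)] -> total=5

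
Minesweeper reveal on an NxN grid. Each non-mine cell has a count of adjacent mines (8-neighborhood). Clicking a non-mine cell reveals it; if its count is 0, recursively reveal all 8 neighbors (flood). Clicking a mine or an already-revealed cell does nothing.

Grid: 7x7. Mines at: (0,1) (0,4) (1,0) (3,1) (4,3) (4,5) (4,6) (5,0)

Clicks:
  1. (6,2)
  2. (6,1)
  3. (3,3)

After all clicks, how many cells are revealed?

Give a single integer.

Answer: 13

Derivation:
Click 1 (6,2) count=0: revealed 12 new [(5,1) (5,2) (5,3) (5,4) (5,5) (5,6) (6,1) (6,2) (6,3) (6,4) (6,5) (6,6)] -> total=12
Click 2 (6,1) count=1: revealed 0 new [(none)] -> total=12
Click 3 (3,3) count=1: revealed 1 new [(3,3)] -> total=13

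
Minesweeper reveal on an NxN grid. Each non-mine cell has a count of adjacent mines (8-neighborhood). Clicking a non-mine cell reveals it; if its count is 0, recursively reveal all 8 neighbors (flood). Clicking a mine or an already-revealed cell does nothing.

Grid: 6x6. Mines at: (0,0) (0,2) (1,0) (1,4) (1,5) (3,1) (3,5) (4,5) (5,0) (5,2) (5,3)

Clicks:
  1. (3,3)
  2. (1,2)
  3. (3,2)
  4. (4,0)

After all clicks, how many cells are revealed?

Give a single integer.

Click 1 (3,3) count=0: revealed 9 new [(2,2) (2,3) (2,4) (3,2) (3,3) (3,4) (4,2) (4,3) (4,4)] -> total=9
Click 2 (1,2) count=1: revealed 1 new [(1,2)] -> total=10
Click 3 (3,2) count=1: revealed 0 new [(none)] -> total=10
Click 4 (4,0) count=2: revealed 1 new [(4,0)] -> total=11

Answer: 11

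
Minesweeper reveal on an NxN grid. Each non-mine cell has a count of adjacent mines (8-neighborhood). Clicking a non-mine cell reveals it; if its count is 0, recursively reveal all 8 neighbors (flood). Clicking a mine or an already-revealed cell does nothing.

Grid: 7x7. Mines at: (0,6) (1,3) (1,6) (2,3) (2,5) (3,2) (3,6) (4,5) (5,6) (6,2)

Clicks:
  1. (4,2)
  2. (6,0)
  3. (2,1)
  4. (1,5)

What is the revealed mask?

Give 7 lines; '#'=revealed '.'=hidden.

Click 1 (4,2) count=1: revealed 1 new [(4,2)] -> total=1
Click 2 (6,0) count=0: revealed 17 new [(0,0) (0,1) (0,2) (1,0) (1,1) (1,2) (2,0) (2,1) (2,2) (3,0) (3,1) (4,0) (4,1) (5,0) (5,1) (6,0) (6,1)] -> total=18
Click 3 (2,1) count=1: revealed 0 new [(none)] -> total=18
Click 4 (1,5) count=3: revealed 1 new [(1,5)] -> total=19

Answer: ###....
###..#.
###....
##.....
###....
##.....
##.....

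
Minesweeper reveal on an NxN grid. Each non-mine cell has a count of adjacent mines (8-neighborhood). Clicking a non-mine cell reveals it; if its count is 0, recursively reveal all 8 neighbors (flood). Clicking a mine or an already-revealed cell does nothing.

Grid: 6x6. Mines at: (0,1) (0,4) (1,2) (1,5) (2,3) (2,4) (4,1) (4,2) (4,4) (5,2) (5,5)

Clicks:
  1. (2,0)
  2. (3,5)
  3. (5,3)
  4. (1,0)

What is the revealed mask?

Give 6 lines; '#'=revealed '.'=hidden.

Click 1 (2,0) count=0: revealed 6 new [(1,0) (1,1) (2,0) (2,1) (3,0) (3,1)] -> total=6
Click 2 (3,5) count=2: revealed 1 new [(3,5)] -> total=7
Click 3 (5,3) count=3: revealed 1 new [(5,3)] -> total=8
Click 4 (1,0) count=1: revealed 0 new [(none)] -> total=8

Answer: ......
##....
##....
##...#
......
...#..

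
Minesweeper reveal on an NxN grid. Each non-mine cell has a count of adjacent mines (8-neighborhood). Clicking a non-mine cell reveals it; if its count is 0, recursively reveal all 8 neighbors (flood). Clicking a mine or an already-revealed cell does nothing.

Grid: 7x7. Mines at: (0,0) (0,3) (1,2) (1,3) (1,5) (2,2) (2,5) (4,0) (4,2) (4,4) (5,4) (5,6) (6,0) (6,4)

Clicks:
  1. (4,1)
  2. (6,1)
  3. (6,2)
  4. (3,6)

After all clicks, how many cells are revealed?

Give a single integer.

Answer: 8

Derivation:
Click 1 (4,1) count=2: revealed 1 new [(4,1)] -> total=1
Click 2 (6,1) count=1: revealed 1 new [(6,1)] -> total=2
Click 3 (6,2) count=0: revealed 5 new [(5,1) (5,2) (5,3) (6,2) (6,3)] -> total=7
Click 4 (3,6) count=1: revealed 1 new [(3,6)] -> total=8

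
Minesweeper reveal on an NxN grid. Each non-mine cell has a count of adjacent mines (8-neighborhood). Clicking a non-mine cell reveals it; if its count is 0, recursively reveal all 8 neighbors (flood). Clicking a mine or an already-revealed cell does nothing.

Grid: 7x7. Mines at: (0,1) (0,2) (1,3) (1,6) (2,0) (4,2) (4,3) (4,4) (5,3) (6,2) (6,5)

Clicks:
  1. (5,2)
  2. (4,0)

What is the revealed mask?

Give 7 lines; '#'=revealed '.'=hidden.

Click 1 (5,2) count=4: revealed 1 new [(5,2)] -> total=1
Click 2 (4,0) count=0: revealed 8 new [(3,0) (3,1) (4,0) (4,1) (5,0) (5,1) (6,0) (6,1)] -> total=9

Answer: .......
.......
.......
##.....
##.....
###....
##.....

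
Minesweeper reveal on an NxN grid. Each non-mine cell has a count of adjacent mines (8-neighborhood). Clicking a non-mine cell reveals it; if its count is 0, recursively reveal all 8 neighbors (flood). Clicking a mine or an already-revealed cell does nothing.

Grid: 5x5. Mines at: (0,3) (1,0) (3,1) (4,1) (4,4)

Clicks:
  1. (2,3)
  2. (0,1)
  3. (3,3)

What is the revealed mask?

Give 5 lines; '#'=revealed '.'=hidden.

Click 1 (2,3) count=0: revealed 9 new [(1,2) (1,3) (1,4) (2,2) (2,3) (2,4) (3,2) (3,3) (3,4)] -> total=9
Click 2 (0,1) count=1: revealed 1 new [(0,1)] -> total=10
Click 3 (3,3) count=1: revealed 0 new [(none)] -> total=10

Answer: .#...
..###
..###
..###
.....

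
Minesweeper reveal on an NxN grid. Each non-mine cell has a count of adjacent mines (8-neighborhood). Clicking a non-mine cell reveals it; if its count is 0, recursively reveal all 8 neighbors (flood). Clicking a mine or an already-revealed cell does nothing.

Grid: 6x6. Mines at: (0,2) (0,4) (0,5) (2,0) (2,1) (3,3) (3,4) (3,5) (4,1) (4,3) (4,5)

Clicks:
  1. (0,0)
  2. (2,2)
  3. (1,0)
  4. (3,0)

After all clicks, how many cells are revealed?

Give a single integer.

Click 1 (0,0) count=0: revealed 4 new [(0,0) (0,1) (1,0) (1,1)] -> total=4
Click 2 (2,2) count=2: revealed 1 new [(2,2)] -> total=5
Click 3 (1,0) count=2: revealed 0 new [(none)] -> total=5
Click 4 (3,0) count=3: revealed 1 new [(3,0)] -> total=6

Answer: 6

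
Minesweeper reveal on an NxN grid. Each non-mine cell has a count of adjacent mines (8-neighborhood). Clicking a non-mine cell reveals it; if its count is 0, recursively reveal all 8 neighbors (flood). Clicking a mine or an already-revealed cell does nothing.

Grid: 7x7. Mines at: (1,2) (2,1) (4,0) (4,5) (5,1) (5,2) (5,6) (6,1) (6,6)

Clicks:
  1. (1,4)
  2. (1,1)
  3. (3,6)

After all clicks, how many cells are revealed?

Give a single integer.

Click 1 (1,4) count=0: revealed 21 new [(0,3) (0,4) (0,5) (0,6) (1,3) (1,4) (1,5) (1,6) (2,2) (2,3) (2,4) (2,5) (2,6) (3,2) (3,3) (3,4) (3,5) (3,6) (4,2) (4,3) (4,4)] -> total=21
Click 2 (1,1) count=2: revealed 1 new [(1,1)] -> total=22
Click 3 (3,6) count=1: revealed 0 new [(none)] -> total=22

Answer: 22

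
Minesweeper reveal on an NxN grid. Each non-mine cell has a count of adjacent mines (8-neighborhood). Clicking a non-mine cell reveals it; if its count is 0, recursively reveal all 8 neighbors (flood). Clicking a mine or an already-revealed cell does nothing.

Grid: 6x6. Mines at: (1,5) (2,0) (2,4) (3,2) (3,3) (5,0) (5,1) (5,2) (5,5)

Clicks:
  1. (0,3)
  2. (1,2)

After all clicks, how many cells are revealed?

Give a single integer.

Click 1 (0,3) count=0: revealed 13 new [(0,0) (0,1) (0,2) (0,3) (0,4) (1,0) (1,1) (1,2) (1,3) (1,4) (2,1) (2,2) (2,3)] -> total=13
Click 2 (1,2) count=0: revealed 0 new [(none)] -> total=13

Answer: 13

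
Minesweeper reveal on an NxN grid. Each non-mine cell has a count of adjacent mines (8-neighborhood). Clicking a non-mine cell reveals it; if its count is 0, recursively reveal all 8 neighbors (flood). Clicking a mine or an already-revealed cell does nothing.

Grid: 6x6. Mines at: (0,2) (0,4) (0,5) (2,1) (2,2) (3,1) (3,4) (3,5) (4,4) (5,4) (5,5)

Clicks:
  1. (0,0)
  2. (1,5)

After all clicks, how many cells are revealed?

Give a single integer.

Click 1 (0,0) count=0: revealed 4 new [(0,0) (0,1) (1,0) (1,1)] -> total=4
Click 2 (1,5) count=2: revealed 1 new [(1,5)] -> total=5

Answer: 5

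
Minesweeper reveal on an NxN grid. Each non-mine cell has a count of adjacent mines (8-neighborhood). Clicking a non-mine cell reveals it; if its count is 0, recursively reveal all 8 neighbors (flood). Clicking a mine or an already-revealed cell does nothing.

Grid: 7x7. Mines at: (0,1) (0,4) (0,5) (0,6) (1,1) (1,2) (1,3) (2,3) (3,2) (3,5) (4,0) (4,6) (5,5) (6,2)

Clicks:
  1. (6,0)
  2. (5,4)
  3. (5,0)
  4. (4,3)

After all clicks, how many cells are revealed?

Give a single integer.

Click 1 (6,0) count=0: revealed 4 new [(5,0) (5,1) (6,0) (6,1)] -> total=4
Click 2 (5,4) count=1: revealed 1 new [(5,4)] -> total=5
Click 3 (5,0) count=1: revealed 0 new [(none)] -> total=5
Click 4 (4,3) count=1: revealed 1 new [(4,3)] -> total=6

Answer: 6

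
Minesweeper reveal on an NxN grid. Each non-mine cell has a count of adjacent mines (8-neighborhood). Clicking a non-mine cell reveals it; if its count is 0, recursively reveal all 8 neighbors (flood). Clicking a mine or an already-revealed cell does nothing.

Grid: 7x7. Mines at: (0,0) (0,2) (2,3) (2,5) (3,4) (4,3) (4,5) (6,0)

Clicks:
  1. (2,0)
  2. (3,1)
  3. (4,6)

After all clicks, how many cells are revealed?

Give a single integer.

Click 1 (2,0) count=0: revealed 15 new [(1,0) (1,1) (1,2) (2,0) (2,1) (2,2) (3,0) (3,1) (3,2) (4,0) (4,1) (4,2) (5,0) (5,1) (5,2)] -> total=15
Click 2 (3,1) count=0: revealed 0 new [(none)] -> total=15
Click 3 (4,6) count=1: revealed 1 new [(4,6)] -> total=16

Answer: 16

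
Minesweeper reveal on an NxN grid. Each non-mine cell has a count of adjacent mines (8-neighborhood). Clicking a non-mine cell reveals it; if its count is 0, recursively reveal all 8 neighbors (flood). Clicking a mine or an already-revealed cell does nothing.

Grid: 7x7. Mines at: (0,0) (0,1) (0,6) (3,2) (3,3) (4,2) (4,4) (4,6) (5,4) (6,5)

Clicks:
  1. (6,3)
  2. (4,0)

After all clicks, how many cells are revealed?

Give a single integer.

Click 1 (6,3) count=1: revealed 1 new [(6,3)] -> total=1
Click 2 (4,0) count=0: revealed 15 new [(1,0) (1,1) (2,0) (2,1) (3,0) (3,1) (4,0) (4,1) (5,0) (5,1) (5,2) (5,3) (6,0) (6,1) (6,2)] -> total=16

Answer: 16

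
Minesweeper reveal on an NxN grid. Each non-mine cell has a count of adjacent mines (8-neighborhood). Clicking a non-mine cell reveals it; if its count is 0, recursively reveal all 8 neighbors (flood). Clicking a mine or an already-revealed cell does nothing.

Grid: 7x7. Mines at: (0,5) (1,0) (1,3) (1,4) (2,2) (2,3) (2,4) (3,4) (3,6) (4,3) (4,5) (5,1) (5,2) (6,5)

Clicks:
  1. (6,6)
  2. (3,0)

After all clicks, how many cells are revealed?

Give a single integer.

Answer: 7

Derivation:
Click 1 (6,6) count=1: revealed 1 new [(6,6)] -> total=1
Click 2 (3,0) count=0: revealed 6 new [(2,0) (2,1) (3,0) (3,1) (4,0) (4,1)] -> total=7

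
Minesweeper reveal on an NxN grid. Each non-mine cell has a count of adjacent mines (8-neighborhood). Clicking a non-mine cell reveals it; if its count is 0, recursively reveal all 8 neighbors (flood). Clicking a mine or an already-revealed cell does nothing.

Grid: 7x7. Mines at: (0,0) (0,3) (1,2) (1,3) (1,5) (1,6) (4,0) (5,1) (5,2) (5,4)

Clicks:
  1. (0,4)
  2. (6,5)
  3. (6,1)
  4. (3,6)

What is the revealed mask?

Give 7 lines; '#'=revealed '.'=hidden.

Click 1 (0,4) count=3: revealed 1 new [(0,4)] -> total=1
Click 2 (6,5) count=1: revealed 1 new [(6,5)] -> total=2
Click 3 (6,1) count=2: revealed 1 new [(6,1)] -> total=3
Click 4 (3,6) count=0: revealed 21 new [(2,1) (2,2) (2,3) (2,4) (2,5) (2,6) (3,1) (3,2) (3,3) (3,4) (3,5) (3,6) (4,1) (4,2) (4,3) (4,4) (4,5) (4,6) (5,5) (5,6) (6,6)] -> total=24

Answer: ....#..
.......
.######
.######
.######
.....##
.#...##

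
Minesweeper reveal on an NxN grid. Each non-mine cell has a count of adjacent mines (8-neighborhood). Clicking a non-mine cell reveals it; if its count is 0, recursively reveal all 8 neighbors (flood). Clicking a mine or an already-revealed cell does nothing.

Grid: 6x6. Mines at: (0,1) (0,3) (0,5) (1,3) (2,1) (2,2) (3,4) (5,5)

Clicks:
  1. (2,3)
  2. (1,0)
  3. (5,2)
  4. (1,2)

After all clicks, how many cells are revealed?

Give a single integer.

Click 1 (2,3) count=3: revealed 1 new [(2,3)] -> total=1
Click 2 (1,0) count=2: revealed 1 new [(1,0)] -> total=2
Click 3 (5,2) count=0: revealed 14 new [(3,0) (3,1) (3,2) (3,3) (4,0) (4,1) (4,2) (4,3) (4,4) (5,0) (5,1) (5,2) (5,3) (5,4)] -> total=16
Click 4 (1,2) count=5: revealed 1 new [(1,2)] -> total=17

Answer: 17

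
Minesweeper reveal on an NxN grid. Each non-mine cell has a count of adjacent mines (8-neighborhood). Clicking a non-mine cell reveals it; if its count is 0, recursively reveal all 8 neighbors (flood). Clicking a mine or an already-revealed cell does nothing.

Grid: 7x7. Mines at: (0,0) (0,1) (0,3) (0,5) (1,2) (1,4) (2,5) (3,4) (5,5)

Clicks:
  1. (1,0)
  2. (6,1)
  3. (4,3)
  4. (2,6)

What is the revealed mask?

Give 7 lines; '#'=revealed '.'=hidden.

Click 1 (1,0) count=2: revealed 1 new [(1,0)] -> total=1
Click 2 (6,1) count=0: revealed 24 new [(1,1) (2,0) (2,1) (2,2) (2,3) (3,0) (3,1) (3,2) (3,3) (4,0) (4,1) (4,2) (4,3) (4,4) (5,0) (5,1) (5,2) (5,3) (5,4) (6,0) (6,1) (6,2) (6,3) (6,4)] -> total=25
Click 3 (4,3) count=1: revealed 0 new [(none)] -> total=25
Click 4 (2,6) count=1: revealed 1 new [(2,6)] -> total=26

Answer: .......
##.....
####..#
####...
#####..
#####..
#####..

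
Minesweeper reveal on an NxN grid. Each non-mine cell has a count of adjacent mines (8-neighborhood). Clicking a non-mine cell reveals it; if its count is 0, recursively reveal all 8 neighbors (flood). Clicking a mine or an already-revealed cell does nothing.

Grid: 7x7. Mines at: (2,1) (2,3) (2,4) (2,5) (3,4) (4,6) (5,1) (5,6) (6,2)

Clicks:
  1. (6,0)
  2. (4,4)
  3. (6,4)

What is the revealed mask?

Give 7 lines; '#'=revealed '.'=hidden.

Click 1 (6,0) count=1: revealed 1 new [(6,0)] -> total=1
Click 2 (4,4) count=1: revealed 1 new [(4,4)] -> total=2
Click 3 (6,4) count=0: revealed 8 new [(4,3) (4,5) (5,3) (5,4) (5,5) (6,3) (6,4) (6,5)] -> total=10

Answer: .......
.......
.......
.......
...###.
...###.
#..###.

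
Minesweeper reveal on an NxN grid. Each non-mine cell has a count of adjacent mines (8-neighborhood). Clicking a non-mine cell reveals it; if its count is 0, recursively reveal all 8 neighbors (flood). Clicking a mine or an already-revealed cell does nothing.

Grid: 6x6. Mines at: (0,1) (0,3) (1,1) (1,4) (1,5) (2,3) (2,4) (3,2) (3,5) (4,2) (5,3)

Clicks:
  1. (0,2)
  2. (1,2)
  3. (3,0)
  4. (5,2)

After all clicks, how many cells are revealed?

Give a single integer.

Answer: 11

Derivation:
Click 1 (0,2) count=3: revealed 1 new [(0,2)] -> total=1
Click 2 (1,2) count=4: revealed 1 new [(1,2)] -> total=2
Click 3 (3,0) count=0: revealed 8 new [(2,0) (2,1) (3,0) (3,1) (4,0) (4,1) (5,0) (5,1)] -> total=10
Click 4 (5,2) count=2: revealed 1 new [(5,2)] -> total=11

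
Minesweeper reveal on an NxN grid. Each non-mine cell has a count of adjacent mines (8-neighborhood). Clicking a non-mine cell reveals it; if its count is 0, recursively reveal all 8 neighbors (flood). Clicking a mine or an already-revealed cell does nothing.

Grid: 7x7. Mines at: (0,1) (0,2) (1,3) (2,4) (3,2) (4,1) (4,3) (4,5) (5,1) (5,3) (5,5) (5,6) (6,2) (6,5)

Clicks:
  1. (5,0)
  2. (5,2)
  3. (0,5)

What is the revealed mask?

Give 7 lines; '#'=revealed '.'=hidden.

Answer: ....###
....###
.....##
.....##
.......
#.#....
.......

Derivation:
Click 1 (5,0) count=2: revealed 1 new [(5,0)] -> total=1
Click 2 (5,2) count=5: revealed 1 new [(5,2)] -> total=2
Click 3 (0,5) count=0: revealed 10 new [(0,4) (0,5) (0,6) (1,4) (1,5) (1,6) (2,5) (2,6) (3,5) (3,6)] -> total=12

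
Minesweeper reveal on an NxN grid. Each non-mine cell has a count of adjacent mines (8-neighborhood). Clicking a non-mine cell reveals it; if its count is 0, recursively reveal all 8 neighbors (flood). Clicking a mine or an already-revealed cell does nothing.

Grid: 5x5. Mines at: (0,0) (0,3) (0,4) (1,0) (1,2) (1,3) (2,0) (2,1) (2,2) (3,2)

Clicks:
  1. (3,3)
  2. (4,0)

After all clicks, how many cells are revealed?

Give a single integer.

Click 1 (3,3) count=2: revealed 1 new [(3,3)] -> total=1
Click 2 (4,0) count=0: revealed 4 new [(3,0) (3,1) (4,0) (4,1)] -> total=5

Answer: 5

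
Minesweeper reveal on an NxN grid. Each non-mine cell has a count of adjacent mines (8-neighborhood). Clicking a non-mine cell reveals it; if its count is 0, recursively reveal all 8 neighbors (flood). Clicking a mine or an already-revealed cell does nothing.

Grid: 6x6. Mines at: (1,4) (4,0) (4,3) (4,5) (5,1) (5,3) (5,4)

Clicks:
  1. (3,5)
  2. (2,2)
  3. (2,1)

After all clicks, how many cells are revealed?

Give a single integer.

Answer: 17

Derivation:
Click 1 (3,5) count=1: revealed 1 new [(3,5)] -> total=1
Click 2 (2,2) count=0: revealed 16 new [(0,0) (0,1) (0,2) (0,3) (1,0) (1,1) (1,2) (1,3) (2,0) (2,1) (2,2) (2,3) (3,0) (3,1) (3,2) (3,3)] -> total=17
Click 3 (2,1) count=0: revealed 0 new [(none)] -> total=17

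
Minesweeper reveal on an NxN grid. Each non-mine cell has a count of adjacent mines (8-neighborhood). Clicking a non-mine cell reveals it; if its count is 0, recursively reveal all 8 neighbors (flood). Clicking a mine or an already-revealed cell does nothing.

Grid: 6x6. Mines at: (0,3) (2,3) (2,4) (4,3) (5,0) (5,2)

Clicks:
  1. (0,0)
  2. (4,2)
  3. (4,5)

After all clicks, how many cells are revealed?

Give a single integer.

Click 1 (0,0) count=0: revealed 15 new [(0,0) (0,1) (0,2) (1,0) (1,1) (1,2) (2,0) (2,1) (2,2) (3,0) (3,1) (3,2) (4,0) (4,1) (4,2)] -> total=15
Click 2 (4,2) count=2: revealed 0 new [(none)] -> total=15
Click 3 (4,5) count=0: revealed 6 new [(3,4) (3,5) (4,4) (4,5) (5,4) (5,5)] -> total=21

Answer: 21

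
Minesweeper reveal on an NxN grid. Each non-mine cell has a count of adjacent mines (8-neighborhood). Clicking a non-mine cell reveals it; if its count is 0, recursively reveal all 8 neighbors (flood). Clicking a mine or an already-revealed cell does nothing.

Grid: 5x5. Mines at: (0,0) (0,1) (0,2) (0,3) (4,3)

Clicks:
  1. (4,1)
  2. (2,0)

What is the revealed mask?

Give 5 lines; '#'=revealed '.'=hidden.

Click 1 (4,1) count=0: revealed 18 new [(1,0) (1,1) (1,2) (1,3) (1,4) (2,0) (2,1) (2,2) (2,3) (2,4) (3,0) (3,1) (3,2) (3,3) (3,4) (4,0) (4,1) (4,2)] -> total=18
Click 2 (2,0) count=0: revealed 0 new [(none)] -> total=18

Answer: .....
#####
#####
#####
###..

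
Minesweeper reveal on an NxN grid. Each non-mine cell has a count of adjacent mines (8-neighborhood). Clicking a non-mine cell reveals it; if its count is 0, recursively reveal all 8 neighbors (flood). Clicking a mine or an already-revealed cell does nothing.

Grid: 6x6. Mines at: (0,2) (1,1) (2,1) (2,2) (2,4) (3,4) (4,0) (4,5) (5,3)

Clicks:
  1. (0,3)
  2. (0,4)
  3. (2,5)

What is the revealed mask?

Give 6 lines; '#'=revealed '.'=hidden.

Answer: ...###
...###
.....#
......
......
......

Derivation:
Click 1 (0,3) count=1: revealed 1 new [(0,3)] -> total=1
Click 2 (0,4) count=0: revealed 5 new [(0,4) (0,5) (1,3) (1,4) (1,5)] -> total=6
Click 3 (2,5) count=2: revealed 1 new [(2,5)] -> total=7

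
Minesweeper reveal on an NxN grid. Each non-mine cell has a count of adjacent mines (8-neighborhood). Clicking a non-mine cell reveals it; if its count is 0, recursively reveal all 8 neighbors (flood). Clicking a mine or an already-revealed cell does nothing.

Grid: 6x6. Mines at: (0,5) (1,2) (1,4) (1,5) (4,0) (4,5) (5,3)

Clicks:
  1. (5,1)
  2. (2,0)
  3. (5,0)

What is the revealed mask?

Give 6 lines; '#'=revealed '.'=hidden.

Answer: ##....
##....
##....
##....
......
##....

Derivation:
Click 1 (5,1) count=1: revealed 1 new [(5,1)] -> total=1
Click 2 (2,0) count=0: revealed 8 new [(0,0) (0,1) (1,0) (1,1) (2,0) (2,1) (3,0) (3,1)] -> total=9
Click 3 (5,0) count=1: revealed 1 new [(5,0)] -> total=10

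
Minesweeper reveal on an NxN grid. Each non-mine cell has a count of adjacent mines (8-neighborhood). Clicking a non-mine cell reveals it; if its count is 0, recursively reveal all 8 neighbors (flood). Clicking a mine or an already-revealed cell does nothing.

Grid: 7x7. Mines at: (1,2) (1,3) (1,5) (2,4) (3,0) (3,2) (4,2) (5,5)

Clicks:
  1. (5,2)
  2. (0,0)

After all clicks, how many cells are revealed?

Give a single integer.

Answer: 7

Derivation:
Click 1 (5,2) count=1: revealed 1 new [(5,2)] -> total=1
Click 2 (0,0) count=0: revealed 6 new [(0,0) (0,1) (1,0) (1,1) (2,0) (2,1)] -> total=7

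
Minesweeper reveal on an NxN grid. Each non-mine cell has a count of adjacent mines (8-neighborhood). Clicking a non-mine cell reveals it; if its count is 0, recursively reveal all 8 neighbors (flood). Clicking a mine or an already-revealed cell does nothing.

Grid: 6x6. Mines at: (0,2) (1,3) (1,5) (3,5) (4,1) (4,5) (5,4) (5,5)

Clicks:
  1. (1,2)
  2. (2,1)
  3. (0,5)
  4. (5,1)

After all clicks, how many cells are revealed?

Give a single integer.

Answer: 13

Derivation:
Click 1 (1,2) count=2: revealed 1 new [(1,2)] -> total=1
Click 2 (2,1) count=0: revealed 10 new [(0,0) (0,1) (1,0) (1,1) (2,0) (2,1) (2,2) (3,0) (3,1) (3,2)] -> total=11
Click 3 (0,5) count=1: revealed 1 new [(0,5)] -> total=12
Click 4 (5,1) count=1: revealed 1 new [(5,1)] -> total=13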